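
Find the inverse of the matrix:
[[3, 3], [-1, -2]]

For [[a,b],[c,d]], inverse = (1/det)·[[d,-b],[-c,a]]
det = (3)(-2) - (3)(-1) = -6 - -3 = -3
Inverse = (1/-3)·[[-2, -3], [1, 3]]
= [[2/3, 1], [-1/3, -1]]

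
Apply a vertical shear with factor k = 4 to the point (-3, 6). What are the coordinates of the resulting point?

Shear matrix for vertical shear with factor k = 4:
[[1, 0], [4, 1]]
Result: (-3, 6) → (-3, -6)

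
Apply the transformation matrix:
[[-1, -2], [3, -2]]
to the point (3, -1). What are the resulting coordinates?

Matrix multiplication:
[[-1, -2], [3, -2]] × [3, -1]ᵀ
= [(-1)(3) + (-2)(-1), (3)(3) + (-2)(-1)]ᵀ
= [-1, 11]ᵀ
Result: (-1, 11)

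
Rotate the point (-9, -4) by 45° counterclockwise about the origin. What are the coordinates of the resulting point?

Rotation matrix for 45°: [[cos 45°, -sin 45°], [sin 45°, cos 45°]] ≈ [[0.707107, -0.707107], [0.707107, 0.707107]]
[[0.707107, -0.707107], [0.707107, 0.707107]] × [-9, -4]ᵀ ≈ [-3.5355, -9.1924]ᵀ
Result: (-3.5355, -9.1924)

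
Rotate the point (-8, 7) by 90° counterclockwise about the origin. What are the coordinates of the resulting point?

Rotation matrix for 90°: [[cos 90°, -sin 90°], [sin 90°, cos 90°]] = [[0, -1], [1, 0]]
[[0, -1], [1, 0]] × [-8, 7]ᵀ = [-7, -8]ᵀ
Result: (-7, -8)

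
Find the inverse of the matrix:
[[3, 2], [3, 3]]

For [[a,b],[c,d]], inverse = (1/det)·[[d,-b],[-c,a]]
det = (3)(3) - (2)(3) = 9 - 6 = 3
Inverse = (1/3)·[[3, -2], [-3, 3]]
= [[1, -2/3], [-1, 1]]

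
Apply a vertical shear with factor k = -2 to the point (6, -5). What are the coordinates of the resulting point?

Shear matrix for vertical shear with factor k = -2:
[[1, 0], [-2, 1]]
Result: (6, -5) → (6, -17)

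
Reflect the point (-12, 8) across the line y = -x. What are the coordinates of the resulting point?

Reflection across line y = -x: (-12, 8) → (-8, 12)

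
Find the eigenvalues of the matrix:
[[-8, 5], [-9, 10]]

Characteristic equation: det(A - λI) = 0
λ² - (trace)λ + (det) = 0
trace = -8 + 10 = 2, det = (-8)(10) - (5)(-9) = -35
λ² - (2)λ + (-35) = 0
λ = (2 ± √((2)² - 4·(-35))) / 2 = (2 ± √144) / 2
Solving: λ = -5, 7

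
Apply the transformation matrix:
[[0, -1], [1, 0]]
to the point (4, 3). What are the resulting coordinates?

Matrix multiplication:
[[0, -1], [1, 0]] × [4, 3]ᵀ
= [(0)(4) + (-1)(3), (1)(4) + (0)(3)]ᵀ
= [-3, 4]ᵀ
Result: (-3, 4)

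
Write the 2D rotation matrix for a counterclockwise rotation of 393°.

Rotation matrix formula: [[cos θ, -sin θ], [sin θ, cos θ]]
For θ = 393°:
cos(393°) = 0.8387
sin(393°) = 0.5446
Result: [[0.8387, -0.5446], [0.5446, 0.8387]]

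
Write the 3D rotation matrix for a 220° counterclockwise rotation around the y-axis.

Rotation matrix for counterclockwise 220° around y-axis:
cos(220°) = -0.7660, sin(220°) = -0.6428
Result: [[-0.7660, 0, -0.6428], [0, 1, 0], [0.6428, 0, -0.7660]]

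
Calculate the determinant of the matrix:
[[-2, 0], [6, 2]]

For a 2×2 matrix [[a, b], [c, d]], det = ad - bc
det = (-2)(2) - (0)(6) = -4 - 0 = -4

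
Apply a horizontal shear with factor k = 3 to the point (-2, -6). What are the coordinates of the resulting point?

Shear matrix for horizontal shear with factor k = 3:
[[1, 3], [0, 1]]
Result: (-2, -6) → (-20, -6)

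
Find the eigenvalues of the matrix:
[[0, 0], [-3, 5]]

Characteristic equation: det(A - λI) = 0
λ² - (trace)λ + (det) = 0
trace = 0 + 5 = 5, det = (0)(5) - (0)(-3) = 0
λ² - (5)λ + (0) = 0
λ = (5 ± √((5)² - 4·(0))) / 2 = (5 ± √25) / 2
Solving: λ = 0, 5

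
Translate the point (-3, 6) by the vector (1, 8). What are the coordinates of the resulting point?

Translation by (1, 8) (homogeneous matrix [[1, 0, 1], [0, 1, 8], [0, 0, 1]]):
x' = -3 + 1 = -2
y' = 6 + 8 = 14
Result: (-2, 14)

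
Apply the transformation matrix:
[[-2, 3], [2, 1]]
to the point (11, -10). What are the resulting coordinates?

Matrix multiplication:
[[-2, 3], [2, 1]] × [11, -10]ᵀ
= [(-2)(11) + (3)(-10), (2)(11) + (1)(-10)]ᵀ
= [-52, 12]ᵀ
Result: (-52, 12)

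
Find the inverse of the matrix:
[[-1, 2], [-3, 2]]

For [[a,b],[c,d]], inverse = (1/det)·[[d,-b],[-c,a]]
det = (-1)(2) - (2)(-3) = -2 - -6 = 4
Inverse = (1/4)·[[2, -2], [3, -1]]
= [[1/2, -1/2], [3/4, -1/4]]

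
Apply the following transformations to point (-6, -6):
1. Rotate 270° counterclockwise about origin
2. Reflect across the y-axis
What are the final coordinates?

Step 1: Rotate 270° → (-6, 6)
Step 2: Reflect across y-axis → (6, 6)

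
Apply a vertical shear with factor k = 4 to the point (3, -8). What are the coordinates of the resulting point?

Shear matrix for vertical shear with factor k = 4:
[[1, 0], [4, 1]]
Result: (3, -8) → (3, 4)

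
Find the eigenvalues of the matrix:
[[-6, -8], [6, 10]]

Characteristic equation: det(A - λI) = 0
λ² - (trace)λ + (det) = 0
trace = -6 + 10 = 4, det = (-6)(10) - (-8)(6) = -12
λ² - (4)λ + (-12) = 0
λ = (4 ± √((4)² - 4·(-12))) / 2 = (4 ± √64) / 2
Solving: λ = -2, 6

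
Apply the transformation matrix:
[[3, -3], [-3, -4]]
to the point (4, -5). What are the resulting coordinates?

Matrix multiplication:
[[3, -3], [-3, -4]] × [4, -5]ᵀ
= [(3)(4) + (-3)(-5), (-3)(4) + (-4)(-5)]ᵀ
= [27, 8]ᵀ
Result: (27, 8)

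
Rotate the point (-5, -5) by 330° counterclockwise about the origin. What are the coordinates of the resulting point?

Rotation matrix for 330°: [[cos 330°, -sin 330°], [sin 330°, cos 330°]] ≈ [[0.866025, 0.500000], [-0.500000, 0.866025]]
[[0.866025, 0.500000], [-0.500000, 0.866025]] × [-5, -5]ᵀ ≈ [-6.8301, -1.8301]ᵀ
Result: (-6.8301, -1.8301)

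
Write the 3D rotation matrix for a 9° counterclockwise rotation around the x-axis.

Rotation matrix for counterclockwise 9° around x-axis:
cos(9°) = 0.9877, sin(9°) = 0.1564
Result: [[1, 0, 0], [0, 0.9877, -0.1564], [0, 0.1564, 0.9877]]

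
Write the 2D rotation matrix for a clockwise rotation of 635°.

Rotation matrix formula: [[cos θ, -sin θ], [sin θ, cos θ]]
A clockwise rotation by 635° is equivalent to a counterclockwise rotation by -635°.
For θ = -635°:
cos(-635°) = 0.0872
sin(-635°) = 0.9962
Result: [[0.0872, -0.9962], [0.9962, 0.0872]]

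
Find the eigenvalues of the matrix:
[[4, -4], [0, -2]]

Characteristic equation: det(A - λI) = 0
λ² - (trace)λ + (det) = 0
trace = 4 + -2 = 2, det = (4)(-2) - (-4)(0) = -8
λ² - (2)λ + (-8) = 0
λ = (2 ± √((2)² - 4·(-8))) / 2 = (2 ± √36) / 2
Solving: λ = -2, 4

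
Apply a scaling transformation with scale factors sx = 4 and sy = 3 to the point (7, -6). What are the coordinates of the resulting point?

Scaling matrix:
[[4, 0], [0, 3]]
Result: (7 × 4, -6 × 3) = (28, -18)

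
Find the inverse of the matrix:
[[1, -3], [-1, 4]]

For [[a,b],[c,d]], inverse = (1/det)·[[d,-b],[-c,a]]
det = (1)(4) - (-3)(-1) = 4 - 3 = 1
Inverse = [[4, 3], [1, 1]]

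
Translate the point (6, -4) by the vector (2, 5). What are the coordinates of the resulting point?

Translation by (2, 5) (homogeneous matrix [[1, 0, 2], [0, 1, 5], [0, 0, 1]]):
x' = 6 + 2 = 8
y' = -4 + 5 = 1
Result: (8, 1)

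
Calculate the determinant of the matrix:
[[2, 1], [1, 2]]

For a 2×2 matrix [[a, b], [c, d]], det = ad - bc
det = (2)(2) - (1)(1) = 4 - 1 = 3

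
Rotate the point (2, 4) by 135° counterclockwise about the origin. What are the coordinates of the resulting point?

Rotation matrix for 135°: [[cos 135°, -sin 135°], [sin 135°, cos 135°]] ≈ [[-0.707107, -0.707107], [0.707107, -0.707107]]
[[-0.707107, -0.707107], [0.707107, -0.707107]] × [2, 4]ᵀ ≈ [-4.2426, -1.4142]ᵀ
Result: (-4.2426, -1.4142)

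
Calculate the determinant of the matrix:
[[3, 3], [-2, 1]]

For a 2×2 matrix [[a, b], [c, d]], det = ad - bc
det = (3)(1) - (3)(-2) = 3 - -6 = 9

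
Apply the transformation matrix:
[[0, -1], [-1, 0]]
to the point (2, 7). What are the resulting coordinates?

Matrix multiplication:
[[0, -1], [-1, 0]] × [2, 7]ᵀ
= [(0)(2) + (-1)(7), (-1)(2) + (0)(7)]ᵀ
= [-7, -2]ᵀ
Result: (-7, -2)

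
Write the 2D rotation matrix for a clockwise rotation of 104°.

Rotation matrix formula: [[cos θ, -sin θ], [sin θ, cos θ]]
A clockwise rotation by 104° is equivalent to a counterclockwise rotation by -104°.
For θ = -104°:
cos(-104°) = -0.2419
sin(-104°) = -0.9703
Result: [[-0.2419, 0.9703], [-0.9703, -0.2419]]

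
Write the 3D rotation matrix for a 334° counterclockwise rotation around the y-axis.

Rotation matrix for counterclockwise 334° around y-axis:
cos(334°) = 0.8988, sin(334°) = -0.4384
Result: [[0.8988, 0, -0.4384], [0, 1, 0], [0.4384, 0, 0.8988]]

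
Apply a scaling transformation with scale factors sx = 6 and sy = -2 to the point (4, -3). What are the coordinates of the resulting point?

Scaling matrix:
[[6, 0], [0, -2]]
Result: (4 × 6, -3 × -2) = (24, 6)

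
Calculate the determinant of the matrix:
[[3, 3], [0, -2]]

For a 2×2 matrix [[a, b], [c, d]], det = ad - bc
det = (3)(-2) - (3)(0) = -6 - 0 = -6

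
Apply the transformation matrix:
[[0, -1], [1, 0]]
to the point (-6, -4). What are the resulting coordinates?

Matrix multiplication:
[[0, -1], [1, 0]] × [-6, -4]ᵀ
= [(0)(-6) + (-1)(-4), (1)(-6) + (0)(-4)]ᵀ
= [4, -6]ᵀ
Result: (4, -6)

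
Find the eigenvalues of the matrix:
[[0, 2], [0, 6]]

Characteristic equation: det(A - λI) = 0
λ² - (trace)λ + (det) = 0
trace = 0 + 6 = 6, det = (0)(6) - (2)(0) = 0
λ² - (6)λ + (0) = 0
λ = (6 ± √((6)² - 4·(0))) / 2 = (6 ± √36) / 2
Solving: λ = 0, 6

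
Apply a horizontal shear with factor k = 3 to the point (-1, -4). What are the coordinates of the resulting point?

Shear matrix for horizontal shear with factor k = 3:
[[1, 3], [0, 1]]
Result: (-1, -4) → (-13, -4)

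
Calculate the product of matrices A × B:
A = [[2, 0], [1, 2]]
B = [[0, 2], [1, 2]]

Matrix multiplication:
C[0][0] = 2×0 + 0×1 = 0
C[0][1] = 2×2 + 0×2 = 4
C[1][0] = 1×0 + 2×1 = 2
C[1][1] = 1×2 + 2×2 = 6
Result: [[0, 4], [2, 6]]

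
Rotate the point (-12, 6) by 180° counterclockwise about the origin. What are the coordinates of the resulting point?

Rotation matrix for 180°: [[cos 180°, -sin 180°], [sin 180°, cos 180°]] = [[-1, 0], [0, -1]]
[[-1, 0], [0, -1]] × [-12, 6]ᵀ = [12, -6]ᵀ
Result: (12, -6)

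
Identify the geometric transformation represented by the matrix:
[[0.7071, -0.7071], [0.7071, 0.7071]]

This matrix represents: rotation by 45° counterclockwise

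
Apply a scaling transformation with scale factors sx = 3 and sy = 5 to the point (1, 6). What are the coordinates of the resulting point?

Scaling matrix:
[[3, 0], [0, 5]]
Result: (1 × 3, 6 × 5) = (3, 30)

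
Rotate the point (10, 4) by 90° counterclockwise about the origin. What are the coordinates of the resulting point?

Rotation matrix for 90°: [[cos 90°, -sin 90°], [sin 90°, cos 90°]] = [[0, -1], [1, 0]]
[[0, -1], [1, 0]] × [10, 4]ᵀ = [-4, 10]ᵀ
Result: (-4, 10)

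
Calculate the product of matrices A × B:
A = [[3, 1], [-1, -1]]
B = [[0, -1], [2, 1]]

Matrix multiplication:
C[0][0] = 3×0 + 1×2 = 2
C[0][1] = 3×-1 + 1×1 = -2
C[1][0] = -1×0 + -1×2 = -2
C[1][1] = -1×-1 + -1×1 = 0
Result: [[2, -2], [-2, 0]]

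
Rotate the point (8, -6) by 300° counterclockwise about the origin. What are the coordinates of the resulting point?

Rotation matrix for 300°: [[cos 300°, -sin 300°], [sin 300°, cos 300°]] ≈ [[0.500000, 0.866025], [-0.866025, 0.500000]]
[[0.500000, 0.866025], [-0.866025, 0.500000]] × [8, -6]ᵀ ≈ [-1.1962, -9.9282]ᵀ
Result: (-1.1962, -9.9282)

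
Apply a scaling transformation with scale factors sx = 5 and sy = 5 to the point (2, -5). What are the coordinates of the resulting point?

Scaling matrix:
[[5, 0], [0, 5]]
Result: (2 × 5, -5 × 5) = (10, -25)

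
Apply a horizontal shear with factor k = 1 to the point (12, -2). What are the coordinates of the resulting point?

Shear matrix for horizontal shear with factor k = 1:
[[1, 1], [0, 1]]
Result: (12, -2) → (10, -2)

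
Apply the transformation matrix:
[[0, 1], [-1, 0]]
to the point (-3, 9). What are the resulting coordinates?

Matrix multiplication:
[[0, 1], [-1, 0]] × [-3, 9]ᵀ
= [(0)(-3) + (1)(9), (-1)(-3) + (0)(9)]ᵀ
= [9, 3]ᵀ
Result: (9, 3)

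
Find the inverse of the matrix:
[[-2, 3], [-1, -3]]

For [[a,b],[c,d]], inverse = (1/det)·[[d,-b],[-c,a]]
det = (-2)(-3) - (3)(-1) = 6 - -3 = 9
Inverse = (1/9)·[[-3, -3], [1, -2]]
= [[-1/3, -1/3], [1/9, -2/9]]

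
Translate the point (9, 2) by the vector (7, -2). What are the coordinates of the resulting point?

Translation by (7, -2) (homogeneous matrix [[1, 0, 7], [0, 1, -2], [0, 0, 1]]):
x' = 9 + 7 = 16
y' = 2 + -2 = 0
Result: (16, 0)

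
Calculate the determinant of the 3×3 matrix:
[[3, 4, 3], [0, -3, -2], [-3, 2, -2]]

Expansion along first row:
det = 3·det([[-3,-2],[2,-2]]) - 4·det([[0,-2],[-3,-2]]) + 3·det([[0,-3],[-3,2]])
    = 3·(-3·-2 - -2·2) - 4·(0·-2 - -2·-3) + 3·(0·2 - -3·-3)
    = 3·10 - 4·-6 + 3·-9
    = 30 + 24 + -27 = 27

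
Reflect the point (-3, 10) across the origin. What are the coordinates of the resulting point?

Reflection across origin: (-3, 10) → (3, -10)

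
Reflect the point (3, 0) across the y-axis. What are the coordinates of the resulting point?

Reflection across y-axis: (3, 0) → (-3, 0)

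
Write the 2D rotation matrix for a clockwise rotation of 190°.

Rotation matrix formula: [[cos θ, -sin θ], [sin θ, cos θ]]
A clockwise rotation by 190° is equivalent to a counterclockwise rotation by -190°.
For θ = -190°:
cos(-190°) = -0.9848
sin(-190°) = 0.1736
Result: [[-0.9848, -0.1736], [0.1736, -0.9848]]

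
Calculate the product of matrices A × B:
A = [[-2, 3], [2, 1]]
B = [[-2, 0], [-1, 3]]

Matrix multiplication:
C[0][0] = -2×-2 + 3×-1 = 1
C[0][1] = -2×0 + 3×3 = 9
C[1][0] = 2×-2 + 1×-1 = -5
C[1][1] = 2×0 + 1×3 = 3
Result: [[1, 9], [-5, 3]]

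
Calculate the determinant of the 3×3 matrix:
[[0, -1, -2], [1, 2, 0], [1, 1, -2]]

Expansion along first row:
det = 0·det([[2,0],[1,-2]]) - -1·det([[1,0],[1,-2]]) + -2·det([[1,2],[1,1]])
    = 0·(2·-2 - 0·1) - -1·(1·-2 - 0·1) + -2·(1·1 - 2·1)
    = 0·-4 - -1·-2 + -2·-1
    = 0 + -2 + 2 = 0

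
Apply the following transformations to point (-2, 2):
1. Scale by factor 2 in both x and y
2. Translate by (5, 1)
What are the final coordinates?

Step 1: Scale (-2, 2) by 2 → (-4, 4)
Step 2: Translate by (5, 1) → (1, 5)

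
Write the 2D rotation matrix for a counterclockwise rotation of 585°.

Rotation matrix formula: [[cos θ, -sin θ], [sin θ, cos θ]]
For θ = 585°:
cos(585°) = -√2/2
sin(585°) = -√2/2
Result: [[-√2/2, √2/2], [-√2/2, -√2/2]]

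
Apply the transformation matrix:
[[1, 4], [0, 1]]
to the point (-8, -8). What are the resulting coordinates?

Matrix multiplication:
[[1, 4], [0, 1]] × [-8, -8]ᵀ
= [(1)(-8) + (4)(-8), (0)(-8) + (1)(-8)]ᵀ
= [-40, -8]ᵀ
Result: (-40, -8)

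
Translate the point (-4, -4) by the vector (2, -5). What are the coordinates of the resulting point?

Translation by (2, -5) (homogeneous matrix [[1, 0, 2], [0, 1, -5], [0, 0, 1]]):
x' = -4 + 2 = -2
y' = -4 + -5 = -9
Result: (-2, -9)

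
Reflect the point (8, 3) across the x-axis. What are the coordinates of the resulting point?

Reflection across x-axis: (8, 3) → (8, -3)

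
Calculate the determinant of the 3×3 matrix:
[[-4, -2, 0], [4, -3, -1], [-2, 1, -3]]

Expansion along first row:
det = -4·det([[-3,-1],[1,-3]]) - -2·det([[4,-1],[-2,-3]]) + 0·det([[4,-3],[-2,1]])
    = -4·(-3·-3 - -1·1) - -2·(4·-3 - -1·-2) + 0·(4·1 - -3·-2)
    = -4·10 - -2·-14 + 0·-2
    = -40 + -28 + 0 = -68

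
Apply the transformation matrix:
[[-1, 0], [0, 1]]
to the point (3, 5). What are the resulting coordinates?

Matrix multiplication:
[[-1, 0], [0, 1]] × [3, 5]ᵀ
= [(-1)(3) + (0)(5), (0)(3) + (1)(5)]ᵀ
= [-3, 5]ᵀ
Result: (-3, 5)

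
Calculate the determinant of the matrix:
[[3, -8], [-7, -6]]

For a 2×2 matrix [[a, b], [c, d]], det = ad - bc
det = (3)(-6) - (-8)(-7) = -18 - 56 = -74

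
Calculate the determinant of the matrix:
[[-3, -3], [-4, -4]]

For a 2×2 matrix [[a, b], [c, d]], det = ad - bc
det = (-3)(-4) - (-3)(-4) = 12 - 12 = 0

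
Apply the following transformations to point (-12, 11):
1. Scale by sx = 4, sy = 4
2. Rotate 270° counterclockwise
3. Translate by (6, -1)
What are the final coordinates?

Step 1: Scale → (-48, 44)
Step 2: Rotate 270° → (44, 48)
Step 3: Translate → (50, 47)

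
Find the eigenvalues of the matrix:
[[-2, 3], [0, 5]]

Characteristic equation: det(A - λI) = 0
λ² - (trace)λ + (det) = 0
trace = -2 + 5 = 3, det = (-2)(5) - (3)(0) = -10
λ² - (3)λ + (-10) = 0
λ = (3 ± √((3)² - 4·(-10))) / 2 = (3 ± √49) / 2
Solving: λ = -2, 5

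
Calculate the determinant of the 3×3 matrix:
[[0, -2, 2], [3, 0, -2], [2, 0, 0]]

Expansion along first row:
det = 0·det([[0,-2],[0,0]]) - -2·det([[3,-2],[2,0]]) + 2·det([[3,0],[2,0]])
    = 0·(0·0 - -2·0) - -2·(3·0 - -2·2) + 2·(3·0 - 0·2)
    = 0·0 - -2·4 + 2·0
    = 0 + 8 + 0 = 8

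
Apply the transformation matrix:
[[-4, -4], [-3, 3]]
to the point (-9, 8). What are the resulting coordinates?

Matrix multiplication:
[[-4, -4], [-3, 3]] × [-9, 8]ᵀ
= [(-4)(-9) + (-4)(8), (-3)(-9) + (3)(8)]ᵀ
= [4, 51]ᵀ
Result: (4, 51)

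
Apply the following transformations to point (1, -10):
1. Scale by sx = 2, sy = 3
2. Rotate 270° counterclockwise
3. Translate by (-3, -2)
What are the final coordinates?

Step 1: Scale → (2, -30)
Step 2: Rotate 270° → (-30, -2)
Step 3: Translate → (-33, -4)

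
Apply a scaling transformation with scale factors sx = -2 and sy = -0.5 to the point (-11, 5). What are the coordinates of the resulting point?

Scaling matrix:
[[-2, 0], [0, -0.50]]
Result: (-11 × -2, 5 × -0.5) = (22, -2.5)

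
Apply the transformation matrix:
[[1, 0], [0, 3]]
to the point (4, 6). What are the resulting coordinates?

Matrix multiplication:
[[1, 0], [0, 3]] × [4, 6]ᵀ
= [(1)(4) + (0)(6), (0)(4) + (3)(6)]ᵀ
= [4, 18]ᵀ
Result: (4, 18)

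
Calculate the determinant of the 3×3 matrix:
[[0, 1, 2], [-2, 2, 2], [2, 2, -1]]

Expansion along first row:
det = 0·det([[2,2],[2,-1]]) - 1·det([[-2,2],[2,-1]]) + 2·det([[-2,2],[2,2]])
    = 0·(2·-1 - 2·2) - 1·(-2·-1 - 2·2) + 2·(-2·2 - 2·2)
    = 0·-6 - 1·-2 + 2·-8
    = 0 + 2 + -16 = -14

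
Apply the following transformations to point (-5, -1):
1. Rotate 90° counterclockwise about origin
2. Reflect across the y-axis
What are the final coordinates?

Step 1: Rotate 90° → (1, -5)
Step 2: Reflect across y-axis → (-1, -5)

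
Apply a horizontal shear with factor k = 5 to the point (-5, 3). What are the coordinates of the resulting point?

Shear matrix for horizontal shear with factor k = 5:
[[1, 5], [0, 1]]
Result: (-5, 3) → (10, 3)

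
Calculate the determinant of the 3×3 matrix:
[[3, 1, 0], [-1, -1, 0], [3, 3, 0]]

Expansion along first row:
det = 3·det([[-1,0],[3,0]]) - 1·det([[-1,0],[3,0]]) + 0·det([[-1,-1],[3,3]])
    = 3·(-1·0 - 0·3) - 1·(-1·0 - 0·3) + 0·(-1·3 - -1·3)
    = 3·0 - 1·0 + 0·0
    = 0 + 0 + 0 = 0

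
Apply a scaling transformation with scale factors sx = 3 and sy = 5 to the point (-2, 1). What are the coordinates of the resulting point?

Scaling matrix:
[[3, 0], [0, 5]]
Result: (-2 × 3, 1 × 5) = (-6, 5)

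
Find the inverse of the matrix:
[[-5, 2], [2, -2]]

For [[a,b],[c,d]], inverse = (1/det)·[[d,-b],[-c,a]]
det = (-5)(-2) - (2)(2) = 10 - 4 = 6
Inverse = (1/6)·[[-2, -2], [-2, -5]]
= [[-1/3, -1/3], [-1/3, -5/6]]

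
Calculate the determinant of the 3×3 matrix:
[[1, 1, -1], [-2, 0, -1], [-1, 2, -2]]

Expansion along first row:
det = 1·det([[0,-1],[2,-2]]) - 1·det([[-2,-1],[-1,-2]]) + -1·det([[-2,0],[-1,2]])
    = 1·(0·-2 - -1·2) - 1·(-2·-2 - -1·-1) + -1·(-2·2 - 0·-1)
    = 1·2 - 1·3 + -1·-4
    = 2 + -3 + 4 = 3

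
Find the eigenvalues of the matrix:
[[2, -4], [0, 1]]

Characteristic equation: det(A - λI) = 0
λ² - (trace)λ + (det) = 0
trace = 2 + 1 = 3, det = (2)(1) - (-4)(0) = 2
λ² - (3)λ + (2) = 0
λ = (3 ± √((3)² - 4·(2))) / 2 = (3 ± √1) / 2
Solving: λ = 1, 2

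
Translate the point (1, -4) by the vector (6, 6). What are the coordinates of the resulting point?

Translation by (6, 6) (homogeneous matrix [[1, 0, 6], [0, 1, 6], [0, 0, 1]]):
x' = 1 + 6 = 7
y' = -4 + 6 = 2
Result: (7, 2)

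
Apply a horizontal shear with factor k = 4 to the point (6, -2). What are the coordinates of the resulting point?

Shear matrix for horizontal shear with factor k = 4:
[[1, 4], [0, 1]]
Result: (6, -2) → (-2, -2)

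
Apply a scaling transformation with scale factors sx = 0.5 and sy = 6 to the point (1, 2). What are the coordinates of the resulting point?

Scaling matrix:
[[0.50, 0], [0, 6]]
Result: (1 × 0.5, 2 × 6) = (0.5, 12)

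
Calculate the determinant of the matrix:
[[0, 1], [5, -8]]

For a 2×2 matrix [[a, b], [c, d]], det = ad - bc
det = (0)(-8) - (1)(5) = 0 - 5 = -5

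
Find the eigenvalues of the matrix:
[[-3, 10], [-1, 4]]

Characteristic equation: det(A - λI) = 0
λ² - (trace)λ + (det) = 0
trace = -3 + 4 = 1, det = (-3)(4) - (10)(-1) = -2
λ² - (1)λ + (-2) = 0
λ = (1 ± √((1)² - 4·(-2))) / 2 = (1 ± √9) / 2
Solving: λ = -1, 2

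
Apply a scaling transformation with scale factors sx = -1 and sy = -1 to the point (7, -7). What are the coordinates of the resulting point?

Scaling matrix:
[[-1, 0], [0, -1]]
Result: (7 × -1, -7 × -1) = (-7, 7)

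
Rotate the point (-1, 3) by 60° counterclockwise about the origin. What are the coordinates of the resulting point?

Rotation matrix for 60°: [[cos 60°, -sin 60°], [sin 60°, cos 60°]] ≈ [[0.500000, -0.866025], [0.866025, 0.500000]]
[[0.500000, -0.866025], [0.866025, 0.500000]] × [-1, 3]ᵀ ≈ [-3.0981, 0.6340]ᵀ
Result: (-3.0981, 0.6340)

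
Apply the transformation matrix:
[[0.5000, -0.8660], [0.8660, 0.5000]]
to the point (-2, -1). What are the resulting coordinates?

Matrix multiplication:
[[0.5000, -0.8660], [0.8660, 0.5000]] × [-2, -1]ᵀ
= [(0.5000)(-2) + (-0.8660)(-1), (0.8660)(-2) + (0.5000)(-1)]ᵀ
= [-0.1340, -2.2320]ᵀ
Result: (-0.1340, -2.2320)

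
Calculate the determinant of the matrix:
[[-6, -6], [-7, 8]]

For a 2×2 matrix [[a, b], [c, d]], det = ad - bc
det = (-6)(8) - (-6)(-7) = -48 - 42 = -90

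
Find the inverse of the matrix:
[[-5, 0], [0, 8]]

For [[a,b],[c,d]], inverse = (1/det)·[[d,-b],[-c,a]]
det = (-5)(8) - (0)(0) = -40 - 0 = -40
Inverse = (1/-40)·[[8, 0], [0, -5]]
= [[-1/5, 0], [0, 1/8]]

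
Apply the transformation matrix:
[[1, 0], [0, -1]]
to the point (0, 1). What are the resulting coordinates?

Matrix multiplication:
[[1, 0], [0, -1]] × [0, 1]ᵀ
= [(1)(0) + (0)(1), (0)(0) + (-1)(1)]ᵀ
= [0, -1]ᵀ
Result: (0, -1)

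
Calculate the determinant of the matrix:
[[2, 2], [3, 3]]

For a 2×2 matrix [[a, b], [c, d]], det = ad - bc
det = (2)(3) - (2)(3) = 6 - 6 = 0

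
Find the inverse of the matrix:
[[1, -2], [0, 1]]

For [[a,b],[c,d]], inverse = (1/det)·[[d,-b],[-c,a]]
det = (1)(1) - (-2)(0) = 1 - 0 = 1
Inverse = [[1, 2], [0, 1]]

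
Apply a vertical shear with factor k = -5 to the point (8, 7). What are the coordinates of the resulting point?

Shear matrix for vertical shear with factor k = -5:
[[1, 0], [-5, 1]]
Result: (8, 7) → (8, -33)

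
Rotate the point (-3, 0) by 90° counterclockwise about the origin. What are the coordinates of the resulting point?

Rotation matrix for 90°: [[cos 90°, -sin 90°], [sin 90°, cos 90°]] = [[0, -1], [1, 0]]
[[0, -1], [1, 0]] × [-3, 0]ᵀ = [0, -3]ᵀ
Result: (0, -3)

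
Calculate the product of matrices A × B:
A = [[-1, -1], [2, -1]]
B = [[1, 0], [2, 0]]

Matrix multiplication:
C[0][0] = -1×1 + -1×2 = -3
C[0][1] = -1×0 + -1×0 = 0
C[1][0] = 2×1 + -1×2 = 0
C[1][1] = 2×0 + -1×0 = 0
Result: [[-3, 0], [0, 0]]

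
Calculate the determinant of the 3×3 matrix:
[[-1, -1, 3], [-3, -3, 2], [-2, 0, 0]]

Expansion along first row:
det = -1·det([[-3,2],[0,0]]) - -1·det([[-3,2],[-2,0]]) + 3·det([[-3,-3],[-2,0]])
    = -1·(-3·0 - 2·0) - -1·(-3·0 - 2·-2) + 3·(-3·0 - -3·-2)
    = -1·0 - -1·4 + 3·-6
    = 0 + 4 + -18 = -14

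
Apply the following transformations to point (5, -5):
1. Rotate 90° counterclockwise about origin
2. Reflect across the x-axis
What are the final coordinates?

Step 1: Rotate 90° → (5, 5)
Step 2: Reflect across x-axis → (5, -5)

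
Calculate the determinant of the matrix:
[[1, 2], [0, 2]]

For a 2×2 matrix [[a, b], [c, d]], det = ad - bc
det = (1)(2) - (2)(0) = 2 - 0 = 2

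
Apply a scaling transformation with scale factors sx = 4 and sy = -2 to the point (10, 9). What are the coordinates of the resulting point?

Scaling matrix:
[[4, 0], [0, -2]]
Result: (10 × 4, 9 × -2) = (40, -18)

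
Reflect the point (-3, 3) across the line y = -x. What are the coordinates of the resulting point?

Reflection across line y = -x: (-3, 3) → (-3, 3)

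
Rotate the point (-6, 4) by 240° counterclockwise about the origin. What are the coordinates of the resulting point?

Rotation matrix for 240°: [[cos 240°, -sin 240°], [sin 240°, cos 240°]] ≈ [[-0.500000, 0.866025], [-0.866025, -0.500000]]
[[-0.500000, 0.866025], [-0.866025, -0.500000]] × [-6, 4]ᵀ ≈ [6.4641, 3.1962]ᵀ
Result: (6.4641, 3.1962)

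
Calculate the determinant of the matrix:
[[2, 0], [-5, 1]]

For a 2×2 matrix [[a, b], [c, d]], det = ad - bc
det = (2)(1) - (0)(-5) = 2 - 0 = 2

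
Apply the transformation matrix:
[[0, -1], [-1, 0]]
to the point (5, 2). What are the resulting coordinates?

Matrix multiplication:
[[0, -1], [-1, 0]] × [5, 2]ᵀ
= [(0)(5) + (-1)(2), (-1)(5) + (0)(2)]ᵀ
= [-2, -5]ᵀ
Result: (-2, -5)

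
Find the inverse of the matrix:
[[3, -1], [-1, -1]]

For [[a,b],[c,d]], inverse = (1/det)·[[d,-b],[-c,a]]
det = (3)(-1) - (-1)(-1) = -3 - 1 = -4
Inverse = (1/-4)·[[-1, 1], [1, 3]]
= [[1/4, -1/4], [-1/4, -3/4]]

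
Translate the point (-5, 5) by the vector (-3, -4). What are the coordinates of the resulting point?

Translation by (-3, -4) (homogeneous matrix [[1, 0, -3], [0, 1, -4], [0, 0, 1]]):
x' = -5 + -3 = -8
y' = 5 + -4 = 1
Result: (-8, 1)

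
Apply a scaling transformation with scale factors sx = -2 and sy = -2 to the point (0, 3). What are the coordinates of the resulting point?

Scaling matrix:
[[-2, 0], [0, -2]]
Result: (0 × -2, 3 × -2) = (0, -6)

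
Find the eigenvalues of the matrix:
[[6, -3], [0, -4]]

Characteristic equation: det(A - λI) = 0
λ² - (trace)λ + (det) = 0
trace = 6 + -4 = 2, det = (6)(-4) - (-3)(0) = -24
λ² - (2)λ + (-24) = 0
λ = (2 ± √((2)² - 4·(-24))) / 2 = (2 ± √100) / 2
Solving: λ = -4, 6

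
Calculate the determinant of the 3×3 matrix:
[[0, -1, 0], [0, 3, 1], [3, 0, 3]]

Expansion along first row:
det = 0·det([[3,1],[0,3]]) - -1·det([[0,1],[3,3]]) + 0·det([[0,3],[3,0]])
    = 0·(3·3 - 1·0) - -1·(0·3 - 1·3) + 0·(0·0 - 3·3)
    = 0·9 - -1·-3 + 0·-9
    = 0 + -3 + 0 = -3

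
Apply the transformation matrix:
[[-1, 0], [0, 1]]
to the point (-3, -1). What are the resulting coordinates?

Matrix multiplication:
[[-1, 0], [0, 1]] × [-3, -1]ᵀ
= [(-1)(-3) + (0)(-1), (0)(-3) + (1)(-1)]ᵀ
= [3, -1]ᵀ
Result: (3, -1)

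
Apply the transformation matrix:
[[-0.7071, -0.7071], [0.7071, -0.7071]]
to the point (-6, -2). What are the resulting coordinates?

Matrix multiplication:
[[-0.7071, -0.7071], [0.7071, -0.7071]] × [-6, -2]ᵀ
= [(-0.7071)(-6) + (-0.7071)(-2), (0.7071)(-6) + (-0.7071)(-2)]ᵀ
= [5.6568, -2.8284]ᵀ
Result: (5.6568, -2.8284)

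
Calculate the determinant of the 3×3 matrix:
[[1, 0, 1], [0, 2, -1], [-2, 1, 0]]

Expansion along first row:
det = 1·det([[2,-1],[1,0]]) - 0·det([[0,-1],[-2,0]]) + 1·det([[0,2],[-2,1]])
    = 1·(2·0 - -1·1) - 0·(0·0 - -1·-2) + 1·(0·1 - 2·-2)
    = 1·1 - 0·-2 + 1·4
    = 1 + 0 + 4 = 5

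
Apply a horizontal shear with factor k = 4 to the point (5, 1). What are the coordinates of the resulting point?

Shear matrix for horizontal shear with factor k = 4:
[[1, 4], [0, 1]]
Result: (5, 1) → (9, 1)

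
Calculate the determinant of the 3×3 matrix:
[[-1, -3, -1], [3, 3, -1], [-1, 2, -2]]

Expansion along first row:
det = -1·det([[3,-1],[2,-2]]) - -3·det([[3,-1],[-1,-2]]) + -1·det([[3,3],[-1,2]])
    = -1·(3·-2 - -1·2) - -3·(3·-2 - -1·-1) + -1·(3·2 - 3·-1)
    = -1·-4 - -3·-7 + -1·9
    = 4 + -21 + -9 = -26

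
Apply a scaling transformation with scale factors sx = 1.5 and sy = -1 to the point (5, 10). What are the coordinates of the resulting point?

Scaling matrix:
[[1.50, 0], [0, -1]]
Result: (5 × 1.5, 10 × -1) = (7.5, -10)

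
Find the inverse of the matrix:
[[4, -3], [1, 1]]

For [[a,b],[c,d]], inverse = (1/det)·[[d,-b],[-c,a]]
det = (4)(1) - (-3)(1) = 4 - -3 = 7
Inverse = (1/7)·[[1, 3], [-1, 4]]
= [[1/7, 3/7], [-1/7, 4/7]]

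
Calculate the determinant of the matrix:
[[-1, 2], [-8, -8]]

For a 2×2 matrix [[a, b], [c, d]], det = ad - bc
det = (-1)(-8) - (2)(-8) = 8 - -16 = 24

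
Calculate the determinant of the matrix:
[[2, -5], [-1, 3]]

For a 2×2 matrix [[a, b], [c, d]], det = ad - bc
det = (2)(3) - (-5)(-1) = 6 - 5 = 1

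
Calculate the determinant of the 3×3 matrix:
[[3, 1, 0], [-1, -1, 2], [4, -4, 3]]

Expansion along first row:
det = 3·det([[-1,2],[-4,3]]) - 1·det([[-1,2],[4,3]]) + 0·det([[-1,-1],[4,-4]])
    = 3·(-1·3 - 2·-4) - 1·(-1·3 - 2·4) + 0·(-1·-4 - -1·4)
    = 3·5 - 1·-11 + 0·8
    = 15 + 11 + 0 = 26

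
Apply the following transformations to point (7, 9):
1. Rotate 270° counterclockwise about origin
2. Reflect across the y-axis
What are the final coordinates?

Step 1: Rotate 270° → (9, -7)
Step 2: Reflect across y-axis → (-9, -7)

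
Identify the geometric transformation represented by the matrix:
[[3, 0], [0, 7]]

This matrix represents: non-uniform scaling by sx = 3, sy = 7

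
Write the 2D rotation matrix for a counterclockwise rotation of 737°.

Rotation matrix formula: [[cos θ, -sin θ], [sin θ, cos θ]]
For θ = 737°:
cos(737°) = 0.9563
sin(737°) = 0.2924
Result: [[0.9563, -0.2924], [0.2924, 0.9563]]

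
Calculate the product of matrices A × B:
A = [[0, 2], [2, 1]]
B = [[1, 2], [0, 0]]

Matrix multiplication:
C[0][0] = 0×1 + 2×0 = 0
C[0][1] = 0×2 + 2×0 = 0
C[1][0] = 2×1 + 1×0 = 2
C[1][1] = 2×2 + 1×0 = 4
Result: [[0, 0], [2, 4]]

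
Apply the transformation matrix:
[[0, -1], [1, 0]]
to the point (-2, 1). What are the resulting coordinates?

Matrix multiplication:
[[0, -1], [1, 0]] × [-2, 1]ᵀ
= [(0)(-2) + (-1)(1), (1)(-2) + (0)(1)]ᵀ
= [-1, -2]ᵀ
Result: (-1, -2)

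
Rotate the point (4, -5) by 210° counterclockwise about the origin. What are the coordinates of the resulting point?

Rotation matrix for 210°: [[cos 210°, -sin 210°], [sin 210°, cos 210°]] ≈ [[-0.866025, 0.500000], [-0.500000, -0.866025]]
[[-0.866025, 0.500000], [-0.500000, -0.866025]] × [4, -5]ᵀ ≈ [-5.9641, 2.3301]ᵀ
Result: (-5.9641, 2.3301)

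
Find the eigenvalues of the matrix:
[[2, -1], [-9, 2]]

Characteristic equation: det(A - λI) = 0
λ² - (trace)λ + (det) = 0
trace = 2 + 2 = 4, det = (2)(2) - (-1)(-9) = -5
λ² - (4)λ + (-5) = 0
λ = (4 ± √((4)² - 4·(-5))) / 2 = (4 ± √36) / 2
Solving: λ = -1, 5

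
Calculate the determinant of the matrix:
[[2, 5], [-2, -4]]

For a 2×2 matrix [[a, b], [c, d]], det = ad - bc
det = (2)(-4) - (5)(-2) = -8 - -10 = 2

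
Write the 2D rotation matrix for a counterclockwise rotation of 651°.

Rotation matrix formula: [[cos θ, -sin θ], [sin θ, cos θ]]
For θ = 651°:
cos(651°) = 0.3584
sin(651°) = -0.9336
Result: [[0.3584, 0.9336], [-0.9336, 0.3584]]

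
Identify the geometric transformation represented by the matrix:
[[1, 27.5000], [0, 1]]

This matrix represents: horizontal shear with factor 27.5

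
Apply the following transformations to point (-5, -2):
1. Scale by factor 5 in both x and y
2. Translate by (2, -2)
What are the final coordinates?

Step 1: Scale (-5, -2) by 5 → (-25, -10)
Step 2: Translate by (2, -2) → (-23, -12)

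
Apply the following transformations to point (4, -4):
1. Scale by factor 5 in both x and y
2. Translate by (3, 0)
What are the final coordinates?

Step 1: Scale (4, -4) by 5 → (20, -20)
Step 2: Translate by (3, 0) → (23, -20)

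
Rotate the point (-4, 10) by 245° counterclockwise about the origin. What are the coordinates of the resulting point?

Rotation matrix for 245°: [[cos 245°, -sin 245°], [sin 245°, cos 245°]] ≈ [[-0.422618, 0.906308], [-0.906308, -0.422618]]
[[-0.422618, 0.906308], [-0.906308, -0.422618]] × [-4, 10]ᵀ ≈ [10.7536, -0.6010]ᵀ
Result: (10.7536, -0.6010)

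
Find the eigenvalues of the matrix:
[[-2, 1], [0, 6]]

Characteristic equation: det(A - λI) = 0
λ² - (trace)λ + (det) = 0
trace = -2 + 6 = 4, det = (-2)(6) - (1)(0) = -12
λ² - (4)λ + (-12) = 0
λ = (4 ± √((4)² - 4·(-12))) / 2 = (4 ± √64) / 2
Solving: λ = -2, 6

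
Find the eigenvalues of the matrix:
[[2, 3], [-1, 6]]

Characteristic equation: det(A - λI) = 0
λ² - (trace)λ + (det) = 0
trace = 2 + 6 = 8, det = (2)(6) - (3)(-1) = 15
λ² - (8)λ + (15) = 0
λ = (8 ± √((8)² - 4·(15))) / 2 = (8 ± √4) / 2
Solving: λ = 3, 5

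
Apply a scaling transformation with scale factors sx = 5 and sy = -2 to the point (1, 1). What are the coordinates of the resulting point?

Scaling matrix:
[[5, 0], [0, -2]]
Result: (1 × 5, 1 × -2) = (5, -2)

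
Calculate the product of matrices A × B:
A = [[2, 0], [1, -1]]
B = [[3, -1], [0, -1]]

Matrix multiplication:
C[0][0] = 2×3 + 0×0 = 6
C[0][1] = 2×-1 + 0×-1 = -2
C[1][0] = 1×3 + -1×0 = 3
C[1][1] = 1×-1 + -1×-1 = 0
Result: [[6, -2], [3, 0]]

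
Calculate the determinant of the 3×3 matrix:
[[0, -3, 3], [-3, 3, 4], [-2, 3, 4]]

Expansion along first row:
det = 0·det([[3,4],[3,4]]) - -3·det([[-3,4],[-2,4]]) + 3·det([[-3,3],[-2,3]])
    = 0·(3·4 - 4·3) - -3·(-3·4 - 4·-2) + 3·(-3·3 - 3·-2)
    = 0·0 - -3·-4 + 3·-3
    = 0 + -12 + -9 = -21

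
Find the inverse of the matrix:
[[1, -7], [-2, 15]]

For [[a,b],[c,d]], inverse = (1/det)·[[d,-b],[-c,a]]
det = (1)(15) - (-7)(-2) = 15 - 14 = 1
Inverse = [[15, 7], [2, 1]]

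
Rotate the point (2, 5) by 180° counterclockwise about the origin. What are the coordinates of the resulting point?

Rotation matrix for 180°: [[cos 180°, -sin 180°], [sin 180°, cos 180°]] = [[-1, 0], [0, -1]]
[[-1, 0], [0, -1]] × [2, 5]ᵀ = [-2, -5]ᵀ
Result: (-2, -5)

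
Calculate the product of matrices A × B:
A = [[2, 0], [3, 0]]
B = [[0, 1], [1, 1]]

Matrix multiplication:
C[0][0] = 2×0 + 0×1 = 0
C[0][1] = 2×1 + 0×1 = 2
C[1][0] = 3×0 + 0×1 = 0
C[1][1] = 3×1 + 0×1 = 3
Result: [[0, 2], [0, 3]]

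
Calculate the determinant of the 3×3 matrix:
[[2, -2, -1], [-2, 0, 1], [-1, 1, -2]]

Expansion along first row:
det = 2·det([[0,1],[1,-2]]) - -2·det([[-2,1],[-1,-2]]) + -1·det([[-2,0],[-1,1]])
    = 2·(0·-2 - 1·1) - -2·(-2·-2 - 1·-1) + -1·(-2·1 - 0·-1)
    = 2·-1 - -2·5 + -1·-2
    = -2 + 10 + 2 = 10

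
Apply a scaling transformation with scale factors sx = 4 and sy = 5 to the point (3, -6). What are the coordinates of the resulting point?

Scaling matrix:
[[4, 0], [0, 5]]
Result: (3 × 4, -6 × 5) = (12, -30)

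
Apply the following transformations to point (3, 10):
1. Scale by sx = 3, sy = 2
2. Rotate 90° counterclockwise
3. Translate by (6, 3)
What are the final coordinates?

Step 1: Scale → (9, 20)
Step 2: Rotate 90° → (-20, 9)
Step 3: Translate → (-14, 12)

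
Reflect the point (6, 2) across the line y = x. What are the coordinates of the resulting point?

Reflection across line y = x: (6, 2) → (2, 6)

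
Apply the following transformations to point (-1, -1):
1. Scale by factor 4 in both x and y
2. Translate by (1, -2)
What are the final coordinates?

Step 1: Scale (-1, -1) by 4 → (-4, -4)
Step 2: Translate by (1, -2) → (-3, -6)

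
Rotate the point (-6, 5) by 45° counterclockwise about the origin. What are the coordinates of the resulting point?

Rotation matrix for 45°: [[cos 45°, -sin 45°], [sin 45°, cos 45°]] ≈ [[0.707107, -0.707107], [0.707107, 0.707107]]
[[0.707107, -0.707107], [0.707107, 0.707107]] × [-6, 5]ᵀ ≈ [-7.7782, -0.7071]ᵀ
Result: (-7.7782, -0.7071)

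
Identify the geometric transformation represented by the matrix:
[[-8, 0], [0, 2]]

This matrix represents: non-uniform scaling by sx = -8, sy = 2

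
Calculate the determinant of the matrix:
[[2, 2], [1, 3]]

For a 2×2 matrix [[a, b], [c, d]], det = ad - bc
det = (2)(3) - (2)(1) = 6 - 2 = 4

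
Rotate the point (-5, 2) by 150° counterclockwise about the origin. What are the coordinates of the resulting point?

Rotation matrix for 150°: [[cos 150°, -sin 150°], [sin 150°, cos 150°]] ≈ [[-0.866025, -0.500000], [0.500000, -0.866025]]
[[-0.866025, -0.500000], [0.500000, -0.866025]] × [-5, 2]ᵀ ≈ [3.3301, -4.2321]ᵀ
Result: (3.3301, -4.2321)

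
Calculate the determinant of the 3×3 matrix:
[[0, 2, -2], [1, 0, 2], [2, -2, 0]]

Expansion along first row:
det = 0·det([[0,2],[-2,0]]) - 2·det([[1,2],[2,0]]) + -2·det([[1,0],[2,-2]])
    = 0·(0·0 - 2·-2) - 2·(1·0 - 2·2) + -2·(1·-2 - 0·2)
    = 0·4 - 2·-4 + -2·-2
    = 0 + 8 + 4 = 12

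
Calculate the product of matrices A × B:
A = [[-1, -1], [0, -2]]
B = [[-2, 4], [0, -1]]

Matrix multiplication:
C[0][0] = -1×-2 + -1×0 = 2
C[0][1] = -1×4 + -1×-1 = -3
C[1][0] = 0×-2 + -2×0 = 0
C[1][1] = 0×4 + -2×-1 = 2
Result: [[2, -3], [0, 2]]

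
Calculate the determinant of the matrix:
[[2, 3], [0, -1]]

For a 2×2 matrix [[a, b], [c, d]], det = ad - bc
det = (2)(-1) - (3)(0) = -2 - 0 = -2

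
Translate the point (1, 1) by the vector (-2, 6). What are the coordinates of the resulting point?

Translation by (-2, 6) (homogeneous matrix [[1, 0, -2], [0, 1, 6], [0, 0, 1]]):
x' = 1 + -2 = -1
y' = 1 + 6 = 7
Result: (-1, 7)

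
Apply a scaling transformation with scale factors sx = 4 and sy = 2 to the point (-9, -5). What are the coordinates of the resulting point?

Scaling matrix:
[[4, 0], [0, 2]]
Result: (-9 × 4, -5 × 2) = (-36, -10)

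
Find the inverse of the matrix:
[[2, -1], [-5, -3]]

For [[a,b],[c,d]], inverse = (1/det)·[[d,-b],[-c,a]]
det = (2)(-3) - (-1)(-5) = -6 - 5 = -11
Inverse = (1/-11)·[[-3, 1], [5, 2]]
= [[3/11, -1/11], [-5/11, -2/11]]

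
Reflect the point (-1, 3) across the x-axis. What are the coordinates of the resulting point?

Reflection across x-axis: (-1, 3) → (-1, -3)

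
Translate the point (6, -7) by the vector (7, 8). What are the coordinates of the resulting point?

Translation by (7, 8) (homogeneous matrix [[1, 0, 7], [0, 1, 8], [0, 0, 1]]):
x' = 6 + 7 = 13
y' = -7 + 8 = 1
Result: (13, 1)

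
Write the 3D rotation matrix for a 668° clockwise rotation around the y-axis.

Rotation matrix for clockwise 668° around y-axis:
A clockwise rotation by 668° is a counterclockwise rotation by -668°.
cos(-668°) = 0.6157, sin(-668°) = 0.7880
Result: [[0.6157, 0, 0.7880], [0, 1, 0], [-0.7880, 0, 0.6157]]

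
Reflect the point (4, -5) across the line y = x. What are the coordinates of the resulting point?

Reflection across line y = x: (4, -5) → (-5, 4)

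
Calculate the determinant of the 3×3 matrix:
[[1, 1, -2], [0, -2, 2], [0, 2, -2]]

Expansion along first row:
det = 1·det([[-2,2],[2,-2]]) - 1·det([[0,2],[0,-2]]) + -2·det([[0,-2],[0,2]])
    = 1·(-2·-2 - 2·2) - 1·(0·-2 - 2·0) + -2·(0·2 - -2·0)
    = 1·0 - 1·0 + -2·0
    = 0 + 0 + 0 = 0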